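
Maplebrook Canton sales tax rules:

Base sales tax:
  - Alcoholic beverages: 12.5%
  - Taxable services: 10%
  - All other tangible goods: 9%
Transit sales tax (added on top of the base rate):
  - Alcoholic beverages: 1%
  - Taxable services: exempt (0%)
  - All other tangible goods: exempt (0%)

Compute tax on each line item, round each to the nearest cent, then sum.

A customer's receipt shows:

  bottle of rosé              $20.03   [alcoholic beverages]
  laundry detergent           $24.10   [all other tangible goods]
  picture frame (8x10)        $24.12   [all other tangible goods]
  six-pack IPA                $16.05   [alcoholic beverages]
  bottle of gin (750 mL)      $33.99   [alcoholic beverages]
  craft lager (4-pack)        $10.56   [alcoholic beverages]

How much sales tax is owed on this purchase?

Bottle of rosé $20.03: alcoholic beverages → 12.5% + 1% transit = 13.5% → $2.70
Laundry detergent $24.10: all other tangible goods → 9% + 0% transit = 9% → $2.17
Picture frame (8x10) $24.12: all other tangible goods → 9% + 0% transit = 9% → $2.17
Six-pack IPA $16.05: alcoholic beverages → 12.5% + 1% transit = 13.5% → $2.17
Bottle of gin (750 mL) $33.99: alcoholic beverages → 12.5% + 1% transit = 13.5% → $4.59
Craft lager (4-pack) $10.56: alcoholic beverages → 12.5% + 1% transit = 13.5% → $1.43
Total tax = $2.70 + $2.17 + $2.17 + $2.17 + $4.59 + $1.43 = $15.23

$15.23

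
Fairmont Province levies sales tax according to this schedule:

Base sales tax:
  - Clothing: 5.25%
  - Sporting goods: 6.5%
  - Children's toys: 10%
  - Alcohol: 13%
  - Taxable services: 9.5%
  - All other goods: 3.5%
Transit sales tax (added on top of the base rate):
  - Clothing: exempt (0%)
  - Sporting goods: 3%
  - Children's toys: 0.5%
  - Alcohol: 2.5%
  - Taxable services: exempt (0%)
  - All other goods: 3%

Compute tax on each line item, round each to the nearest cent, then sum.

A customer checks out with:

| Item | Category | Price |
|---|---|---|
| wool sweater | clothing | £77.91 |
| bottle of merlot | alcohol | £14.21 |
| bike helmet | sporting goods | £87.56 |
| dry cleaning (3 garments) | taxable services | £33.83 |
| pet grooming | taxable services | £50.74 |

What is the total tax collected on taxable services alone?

Dry cleaning (3 garments) £33.83: taxable services → 9.5% + 0% transit = 9.5% → £3.21
Pet grooming £50.74: taxable services → 9.5% + 0% transit = 9.5% → £4.82
Tax on taxable services = £3.21 + £4.82 = £8.03

£8.03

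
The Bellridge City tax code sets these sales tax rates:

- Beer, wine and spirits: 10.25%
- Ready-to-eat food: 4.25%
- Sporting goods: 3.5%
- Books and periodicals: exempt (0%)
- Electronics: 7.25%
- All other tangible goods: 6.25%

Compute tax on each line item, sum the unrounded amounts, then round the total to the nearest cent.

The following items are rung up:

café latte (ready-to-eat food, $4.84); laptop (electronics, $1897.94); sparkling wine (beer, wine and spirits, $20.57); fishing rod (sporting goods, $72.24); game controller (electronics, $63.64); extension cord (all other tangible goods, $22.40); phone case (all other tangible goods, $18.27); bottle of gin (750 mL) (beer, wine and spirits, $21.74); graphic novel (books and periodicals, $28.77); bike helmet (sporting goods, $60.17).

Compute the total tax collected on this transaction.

Café latte $4.84: ready-to-eat food → 4.25% → $0.2057
Laptop $1897.94: electronics → 7.25% → $137.60065
Sparkling wine $20.57: beer, wine and spirits → 10.25% → $2.108425
Fishing rod $72.24: sporting goods → 3.5% → $2.5284
Game controller $63.64: electronics → 7.25% → $4.6139
Extension cord $22.40: all other tangible goods → 6.25% → $1.40
Phone case $18.27: all other tangible goods → 6.25% → $1.141875
Bottle of gin (750 mL) $21.74: beer, wine and spirits → 10.25% → $2.22835
Graphic novel $28.77: books and periodicals → 0% → $0.00
Bike helmet $60.17: sporting goods → 3.5% → $2.10595
Unrounded tax sum = $153.93325 → $153.93

$153.93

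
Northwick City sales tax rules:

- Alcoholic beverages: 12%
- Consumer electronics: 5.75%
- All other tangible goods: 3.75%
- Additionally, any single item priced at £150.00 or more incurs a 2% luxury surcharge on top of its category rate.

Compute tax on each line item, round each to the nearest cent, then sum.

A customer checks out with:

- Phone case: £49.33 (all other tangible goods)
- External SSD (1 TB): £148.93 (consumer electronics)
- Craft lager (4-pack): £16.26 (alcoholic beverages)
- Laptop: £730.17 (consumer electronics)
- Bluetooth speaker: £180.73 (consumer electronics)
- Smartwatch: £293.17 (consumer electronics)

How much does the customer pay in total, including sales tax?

£1524.27

Phone case £49.33: all other tangible goods → 3.75% → £1.85
External SSD (1 TB) £148.93: consumer electronics → 5.75% → £8.56
Craft lager (4-pack) £16.26: alcoholic beverages → 12% → £1.95
Laptop £730.17: consumer electronics → 5.75% + 2% surcharge = 7.75% → £56.59
Bluetooth speaker £180.73: consumer electronics → 5.75% + 2% surcharge = 7.75% → £14.01
Smartwatch £293.17: consumer electronics → 5.75% + 2% surcharge = 7.75% → £22.72
Subtotal = £1418.59; tax = £105.68; total due = £1524.27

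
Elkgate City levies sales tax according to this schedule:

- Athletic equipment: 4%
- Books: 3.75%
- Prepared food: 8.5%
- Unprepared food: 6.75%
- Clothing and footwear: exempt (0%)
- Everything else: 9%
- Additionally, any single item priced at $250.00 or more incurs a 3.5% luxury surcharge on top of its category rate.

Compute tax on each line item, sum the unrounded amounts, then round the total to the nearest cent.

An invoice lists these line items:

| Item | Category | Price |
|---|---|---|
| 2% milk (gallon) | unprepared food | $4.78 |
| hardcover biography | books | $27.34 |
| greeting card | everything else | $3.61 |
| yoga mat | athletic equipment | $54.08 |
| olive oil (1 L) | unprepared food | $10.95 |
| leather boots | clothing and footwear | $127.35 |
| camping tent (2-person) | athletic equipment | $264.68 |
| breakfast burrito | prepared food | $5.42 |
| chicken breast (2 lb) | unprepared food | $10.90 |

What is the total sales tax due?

2% milk (gallon) $4.78: unprepared food → 6.75% → $0.32265
Hardcover biography $27.34: books → 3.75% → $1.02525
Greeting card $3.61: everything else → 9% → $0.3249
Yoga mat $54.08: athletic equipment → 4% → $2.1632
Olive oil (1 L) $10.95: unprepared food → 6.75% → $0.739125
Leather boots $127.35: clothing and footwear → 0% → $0.00
Camping tent (2-person) $264.68: athletic equipment → 4% + 3.5% surcharge = 7.5% → $19.851
Breakfast burrito $5.42: prepared food → 8.5% → $0.4607
Chicken breast (2 lb) $10.90: unprepared food → 6.75% → $0.73575
Unrounded tax sum = $25.622575 → $25.62

$25.62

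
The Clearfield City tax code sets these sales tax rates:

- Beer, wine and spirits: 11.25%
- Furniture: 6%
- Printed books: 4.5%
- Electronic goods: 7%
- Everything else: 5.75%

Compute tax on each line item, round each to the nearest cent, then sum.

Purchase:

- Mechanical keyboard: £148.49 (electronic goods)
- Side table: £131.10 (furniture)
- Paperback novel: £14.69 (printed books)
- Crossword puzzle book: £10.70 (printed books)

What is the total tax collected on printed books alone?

£1.14

Paperback novel £14.69: printed books → 4.5% → £0.66
Crossword puzzle book £10.70: printed books → 4.5% → £0.48
Tax on printed books = £0.66 + £0.48 = £1.14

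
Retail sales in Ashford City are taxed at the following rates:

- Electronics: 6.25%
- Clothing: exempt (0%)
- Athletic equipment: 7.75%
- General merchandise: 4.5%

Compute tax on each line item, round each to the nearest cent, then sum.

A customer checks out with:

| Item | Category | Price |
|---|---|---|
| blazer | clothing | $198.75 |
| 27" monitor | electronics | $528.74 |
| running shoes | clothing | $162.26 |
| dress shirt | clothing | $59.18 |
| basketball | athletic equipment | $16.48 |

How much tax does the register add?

Blazer $198.75: clothing → 0% → $0.00
27" monitor $528.74: electronics → 6.25% → $33.05
Running shoes $162.26: clothing → 0% → $0.00
Dress shirt $59.18: clothing → 0% → $0.00
Basketball $16.48: athletic equipment → 7.75% → $1.28
Total tax = $33.05 + $1.28 = $34.33

$34.33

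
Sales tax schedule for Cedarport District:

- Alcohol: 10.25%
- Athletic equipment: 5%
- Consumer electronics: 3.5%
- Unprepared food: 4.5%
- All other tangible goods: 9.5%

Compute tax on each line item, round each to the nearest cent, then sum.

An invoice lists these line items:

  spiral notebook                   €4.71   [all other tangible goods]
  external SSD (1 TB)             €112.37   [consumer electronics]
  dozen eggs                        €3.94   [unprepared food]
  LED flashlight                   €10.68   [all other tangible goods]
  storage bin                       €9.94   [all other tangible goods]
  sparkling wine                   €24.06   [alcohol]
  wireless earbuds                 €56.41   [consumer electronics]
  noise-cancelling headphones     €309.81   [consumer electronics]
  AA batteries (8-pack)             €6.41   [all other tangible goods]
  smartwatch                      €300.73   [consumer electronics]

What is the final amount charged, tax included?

€871.99

Spiral notebook €4.71: all other tangible goods → 9.5% → €0.45
External SSD (1 TB) €112.37: consumer electronics → 3.5% → €3.93
Dozen eggs €3.94: unprepared food → 4.5% → €0.18
LED flashlight €10.68: all other tangible goods → 9.5% → €1.01
Storage bin €9.94: all other tangible goods → 9.5% → €0.94
Sparkling wine €24.06: alcohol → 10.25% → €2.47
Wireless earbuds €56.41: consumer electronics → 3.5% → €1.97
Noise-cancelling headphones €309.81: consumer electronics → 3.5% → €10.84
AA batteries (8-pack) €6.41: all other tangible goods → 9.5% → €0.61
Smartwatch €300.73: consumer electronics → 3.5% → €10.53
Subtotal = €839.06; tax = €32.93; total due = €871.99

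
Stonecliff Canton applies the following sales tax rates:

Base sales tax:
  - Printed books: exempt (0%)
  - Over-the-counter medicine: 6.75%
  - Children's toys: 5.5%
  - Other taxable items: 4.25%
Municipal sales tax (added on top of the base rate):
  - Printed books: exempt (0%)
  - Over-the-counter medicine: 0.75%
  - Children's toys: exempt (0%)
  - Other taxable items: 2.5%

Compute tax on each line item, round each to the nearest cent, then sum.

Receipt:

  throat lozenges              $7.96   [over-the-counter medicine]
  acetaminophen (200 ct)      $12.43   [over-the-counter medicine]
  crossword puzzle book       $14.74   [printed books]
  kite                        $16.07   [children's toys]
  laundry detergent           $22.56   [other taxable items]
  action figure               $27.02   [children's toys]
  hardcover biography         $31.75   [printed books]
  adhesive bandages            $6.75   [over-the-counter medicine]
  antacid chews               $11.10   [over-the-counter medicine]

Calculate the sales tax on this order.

Throat lozenges $7.96: over-the-counter medicine → 6.75% + 0.75% municipal = 7.5% → $0.60
Acetaminophen (200 ct) $12.43: over-the-counter medicine → 6.75% + 0.75% municipal = 7.5% → $0.93
Crossword puzzle book $14.74: printed books → 0% + 0% municipal = 0% → $0.00
Kite $16.07: children's toys → 5.5% + 0% municipal = 5.5% → $0.88
Laundry detergent $22.56: other taxable items → 4.25% + 2.5% municipal = 6.75% → $1.52
Action figure $27.02: children's toys → 5.5% + 0% municipal = 5.5% → $1.49
Hardcover biography $31.75: printed books → 0% + 0% municipal = 0% → $0.00
Adhesive bandages $6.75: over-the-counter medicine → 6.75% + 0.75% municipal = 7.5% → $0.51
Antacid chews $11.10: over-the-counter medicine → 6.75% + 0.75% municipal = 7.5% → $0.83
Total tax = $0.60 + $0.93 + $0.88 + $1.52 + $1.49 + $0.51 + $0.83 = $6.76

$6.76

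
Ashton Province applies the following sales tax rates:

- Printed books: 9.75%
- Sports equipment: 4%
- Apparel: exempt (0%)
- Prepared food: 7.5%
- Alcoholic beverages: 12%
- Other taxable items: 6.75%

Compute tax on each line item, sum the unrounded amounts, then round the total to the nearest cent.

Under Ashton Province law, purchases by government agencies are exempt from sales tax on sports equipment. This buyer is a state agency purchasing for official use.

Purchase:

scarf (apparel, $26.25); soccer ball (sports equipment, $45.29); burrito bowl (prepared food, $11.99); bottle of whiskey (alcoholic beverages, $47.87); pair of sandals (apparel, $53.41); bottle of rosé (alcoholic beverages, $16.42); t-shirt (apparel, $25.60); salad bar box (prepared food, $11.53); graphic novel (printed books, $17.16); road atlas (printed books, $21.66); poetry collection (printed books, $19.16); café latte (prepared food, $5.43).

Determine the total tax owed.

$15.54

Scarf $26.25: apparel → 0% → $0.00
Soccer ball $45.29: sports equipment, buyer-exempt → 0% → $0.00
Burrito bowl $11.99: prepared food → 7.5% → $0.89925
Bottle of whiskey $47.87: alcoholic beverages → 12% → $5.7444
Pair of sandals $53.41: apparel → 0% → $0.00
Bottle of rosé $16.42: alcoholic beverages → 12% → $1.9704
T-shirt $25.60: apparel → 0% → $0.00
Salad bar box $11.53: prepared food → 7.5% → $0.86475
Graphic novel $17.16: printed books → 9.75% → $1.6731
Road atlas $21.66: printed books → 9.75% → $2.11185
Poetry collection $19.16: printed books → 9.75% → $1.8681
Café latte $5.43: prepared food → 7.5% → $0.40725
Unrounded tax sum = $15.5391 → $15.54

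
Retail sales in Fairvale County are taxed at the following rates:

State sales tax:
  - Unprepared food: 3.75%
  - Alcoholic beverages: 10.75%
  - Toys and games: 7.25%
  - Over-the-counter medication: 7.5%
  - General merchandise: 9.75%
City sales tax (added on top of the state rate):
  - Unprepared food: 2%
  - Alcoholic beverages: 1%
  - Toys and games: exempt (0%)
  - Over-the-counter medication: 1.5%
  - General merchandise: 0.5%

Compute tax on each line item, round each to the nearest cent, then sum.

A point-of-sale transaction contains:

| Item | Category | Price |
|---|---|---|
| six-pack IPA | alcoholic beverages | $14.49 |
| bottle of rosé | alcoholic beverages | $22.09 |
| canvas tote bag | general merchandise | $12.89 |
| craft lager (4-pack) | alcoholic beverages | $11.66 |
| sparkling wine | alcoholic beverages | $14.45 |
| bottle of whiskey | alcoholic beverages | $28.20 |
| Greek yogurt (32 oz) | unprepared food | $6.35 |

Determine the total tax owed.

$12.37

Six-pack IPA $14.49: alcoholic beverages → 10.75% + 1% city = 11.75% → $1.70
Bottle of rosé $22.09: alcoholic beverages → 10.75% + 1% city = 11.75% → $2.60
Canvas tote bag $12.89: general merchandise → 9.75% + 0.5% city = 10.25% → $1.32
Craft lager (4-pack) $11.66: alcoholic beverages → 10.75% + 1% city = 11.75% → $1.37
Sparkling wine $14.45: alcoholic beverages → 10.75% + 1% city = 11.75% → $1.70
Bottle of whiskey $28.20: alcoholic beverages → 10.75% + 1% city = 11.75% → $3.31
Greek yogurt (32 oz) $6.35: unprepared food → 3.75% + 2% city = 5.75% → $0.37
Total tax = $1.70 + $2.60 + $1.32 + $1.37 + $1.70 + $3.31 + $0.37 = $12.37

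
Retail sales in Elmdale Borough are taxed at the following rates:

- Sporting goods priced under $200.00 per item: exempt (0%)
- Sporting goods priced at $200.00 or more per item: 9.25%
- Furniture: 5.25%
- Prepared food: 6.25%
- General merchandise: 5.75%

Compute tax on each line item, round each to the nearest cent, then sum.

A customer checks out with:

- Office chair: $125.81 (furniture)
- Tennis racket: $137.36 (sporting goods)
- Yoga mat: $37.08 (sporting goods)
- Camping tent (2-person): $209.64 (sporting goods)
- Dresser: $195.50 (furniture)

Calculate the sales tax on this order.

$36.26

Office chair $125.81: furniture → 5.25% → $6.61
Tennis racket $137.36: sporting goods, under $200.00 → 0% → $0.00
Yoga mat $37.08: sporting goods, under $200.00 → 0% → $0.00
Camping tent (2-person) $209.64: sporting goods, $200.00 or more → 9.25% → $19.39
Dresser $195.50: furniture → 5.25% → $10.26
Total tax = $6.61 + $19.39 + $10.26 = $36.26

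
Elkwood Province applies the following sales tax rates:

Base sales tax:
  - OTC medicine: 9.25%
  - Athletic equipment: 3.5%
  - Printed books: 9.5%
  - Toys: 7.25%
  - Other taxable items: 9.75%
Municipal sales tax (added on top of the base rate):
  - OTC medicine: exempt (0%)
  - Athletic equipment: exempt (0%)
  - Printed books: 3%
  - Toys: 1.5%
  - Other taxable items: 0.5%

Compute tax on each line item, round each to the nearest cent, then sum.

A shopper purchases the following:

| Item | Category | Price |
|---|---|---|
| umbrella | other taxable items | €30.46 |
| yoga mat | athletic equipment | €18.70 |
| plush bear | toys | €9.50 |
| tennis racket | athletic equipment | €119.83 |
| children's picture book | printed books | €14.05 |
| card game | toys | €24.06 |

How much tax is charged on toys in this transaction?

€2.94

Plush bear €9.50: toys → 7.25% + 1.5% municipal = 8.75% → €0.83
Card game €24.06: toys → 7.25% + 1.5% municipal = 8.75% → €2.11
Tax on toys = €0.83 + €2.11 = €2.94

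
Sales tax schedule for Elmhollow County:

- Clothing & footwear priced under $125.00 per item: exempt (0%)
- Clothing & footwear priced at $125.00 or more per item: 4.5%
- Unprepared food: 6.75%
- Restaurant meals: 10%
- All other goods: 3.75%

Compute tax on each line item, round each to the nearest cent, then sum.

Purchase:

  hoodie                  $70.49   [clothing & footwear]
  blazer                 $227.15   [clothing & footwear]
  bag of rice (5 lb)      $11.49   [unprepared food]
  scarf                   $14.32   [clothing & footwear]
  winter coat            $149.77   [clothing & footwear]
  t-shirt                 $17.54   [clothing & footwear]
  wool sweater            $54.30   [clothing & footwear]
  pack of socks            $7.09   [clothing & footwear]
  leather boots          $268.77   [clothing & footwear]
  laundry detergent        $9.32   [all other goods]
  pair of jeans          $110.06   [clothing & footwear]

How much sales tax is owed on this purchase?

Hoodie $70.49: clothing & footwear, under $125.00 → 0% → $0.00
Blazer $227.15: clothing & footwear, $125.00 or more → 4.5% → $10.22
Bag of rice (5 lb) $11.49: unprepared food → 6.75% → $0.78
Scarf $14.32: clothing & footwear, under $125.00 → 0% → $0.00
Winter coat $149.77: clothing & footwear, $125.00 or more → 4.5% → $6.74
T-shirt $17.54: clothing & footwear, under $125.00 → 0% → $0.00
Wool sweater $54.30: clothing & footwear, under $125.00 → 0% → $0.00
Pack of socks $7.09: clothing & footwear, under $125.00 → 0% → $0.00
Leather boots $268.77: clothing & footwear, $125.00 or more → 4.5% → $12.09
Laundry detergent $9.32: all other goods → 3.75% → $0.35
Pair of jeans $110.06: clothing & footwear, under $125.00 → 0% → $0.00
Total tax = $10.22 + $0.78 + $6.74 + $12.09 + $0.35 = $30.18

$30.18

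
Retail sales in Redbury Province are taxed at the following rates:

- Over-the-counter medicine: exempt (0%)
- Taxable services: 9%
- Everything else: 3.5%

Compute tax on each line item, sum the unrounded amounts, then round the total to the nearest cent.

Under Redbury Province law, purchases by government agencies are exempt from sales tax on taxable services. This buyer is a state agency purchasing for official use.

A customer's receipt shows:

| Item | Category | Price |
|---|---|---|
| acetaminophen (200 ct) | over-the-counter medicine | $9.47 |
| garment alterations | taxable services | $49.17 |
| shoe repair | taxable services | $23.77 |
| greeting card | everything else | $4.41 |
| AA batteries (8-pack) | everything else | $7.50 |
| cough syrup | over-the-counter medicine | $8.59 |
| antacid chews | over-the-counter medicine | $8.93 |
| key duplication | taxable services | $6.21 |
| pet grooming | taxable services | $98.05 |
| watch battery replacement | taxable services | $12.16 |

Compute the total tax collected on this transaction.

$0.42

Acetaminophen (200 ct) $9.47: over-the-counter medicine → 0% → $0.00
Garment alterations $49.17: taxable services, buyer-exempt → 0% → $0.00
Shoe repair $23.77: taxable services, buyer-exempt → 0% → $0.00
Greeting card $4.41: everything else → 3.5% → $0.15435
AA batteries (8-pack) $7.50: everything else → 3.5% → $0.2625
Cough syrup $8.59: over-the-counter medicine → 0% → $0.00
Antacid chews $8.93: over-the-counter medicine → 0% → $0.00
Key duplication $6.21: taxable services, buyer-exempt → 0% → $0.00
Pet grooming $98.05: taxable services, buyer-exempt → 0% → $0.00
Watch battery replacement $12.16: taxable services, buyer-exempt → 0% → $0.00
Unrounded tax sum = $0.41685 → $0.42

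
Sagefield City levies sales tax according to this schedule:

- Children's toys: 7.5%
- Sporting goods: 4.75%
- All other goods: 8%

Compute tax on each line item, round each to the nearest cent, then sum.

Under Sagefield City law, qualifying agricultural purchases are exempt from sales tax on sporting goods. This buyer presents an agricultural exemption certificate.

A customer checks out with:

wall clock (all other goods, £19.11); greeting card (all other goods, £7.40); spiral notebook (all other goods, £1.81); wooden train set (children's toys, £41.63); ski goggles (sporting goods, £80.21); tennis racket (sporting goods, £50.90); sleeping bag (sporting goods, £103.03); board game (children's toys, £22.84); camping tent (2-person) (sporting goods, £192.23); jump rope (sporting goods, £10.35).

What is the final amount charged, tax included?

Wall clock £19.11: all other goods → 8% → £1.53
Greeting card £7.40: all other goods → 8% → £0.59
Spiral notebook £1.81: all other goods → 8% → £0.14
Wooden train set £41.63: children's toys → 7.5% → £3.12
Ski goggles £80.21: sporting goods, buyer-exempt → 0% → £0.00
Tennis racket £50.90: sporting goods, buyer-exempt → 0% → £0.00
Sleeping bag £103.03: sporting goods, buyer-exempt → 0% → £0.00
Board game £22.84: children's toys → 7.5% → £1.71
Camping tent (2-person) £192.23: sporting goods, buyer-exempt → 0% → £0.00
Jump rope £10.35: sporting goods, buyer-exempt → 0% → £0.00
Subtotal = £529.51; tax = £7.09; total due = £536.60

£536.60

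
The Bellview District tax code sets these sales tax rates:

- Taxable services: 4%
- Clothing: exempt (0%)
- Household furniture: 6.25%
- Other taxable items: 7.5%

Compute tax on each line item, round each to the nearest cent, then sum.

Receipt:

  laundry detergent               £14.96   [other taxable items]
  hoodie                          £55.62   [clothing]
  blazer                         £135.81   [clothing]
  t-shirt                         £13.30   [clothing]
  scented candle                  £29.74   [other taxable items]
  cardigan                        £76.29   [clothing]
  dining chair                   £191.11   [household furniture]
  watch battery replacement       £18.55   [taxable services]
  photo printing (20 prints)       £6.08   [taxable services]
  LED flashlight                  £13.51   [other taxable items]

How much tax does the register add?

Laundry detergent £14.96: other taxable items → 7.5% → £1.12
Hoodie £55.62: clothing → 0% → £0.00
Blazer £135.81: clothing → 0% → £0.00
T-shirt £13.30: clothing → 0% → £0.00
Scented candle £29.74: other taxable items → 7.5% → £2.23
Cardigan £76.29: clothing → 0% → £0.00
Dining chair £191.11: household furniture → 6.25% → £11.94
Watch battery replacement £18.55: taxable services → 4% → £0.74
Photo printing (20 prints) £6.08: taxable services → 4% → £0.24
LED flashlight £13.51: other taxable items → 7.5% → £1.01
Total tax = £1.12 + £2.23 + £11.94 + £0.74 + £0.24 + £1.01 = £17.28

£17.28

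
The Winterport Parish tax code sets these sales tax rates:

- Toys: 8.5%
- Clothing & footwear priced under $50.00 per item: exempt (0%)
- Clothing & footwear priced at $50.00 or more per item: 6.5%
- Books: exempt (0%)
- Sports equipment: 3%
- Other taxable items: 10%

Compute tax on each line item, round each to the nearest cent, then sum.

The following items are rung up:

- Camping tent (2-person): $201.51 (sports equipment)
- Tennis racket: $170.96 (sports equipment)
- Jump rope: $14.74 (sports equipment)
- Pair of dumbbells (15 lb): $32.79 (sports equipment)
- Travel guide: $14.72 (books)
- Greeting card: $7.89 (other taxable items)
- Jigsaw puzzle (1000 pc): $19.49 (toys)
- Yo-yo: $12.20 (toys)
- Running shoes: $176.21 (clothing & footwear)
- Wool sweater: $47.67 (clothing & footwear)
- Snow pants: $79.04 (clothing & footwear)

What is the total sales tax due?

$32.68

Camping tent (2-person) $201.51: sports equipment → 3% → $6.05
Tennis racket $170.96: sports equipment → 3% → $5.13
Jump rope $14.74: sports equipment → 3% → $0.44
Pair of dumbbells (15 lb) $32.79: sports equipment → 3% → $0.98
Travel guide $14.72: books → 0% → $0.00
Greeting card $7.89: other taxable items → 10% → $0.79
Jigsaw puzzle (1000 pc) $19.49: toys → 8.5% → $1.66
Yo-yo $12.20: toys → 8.5% → $1.04
Running shoes $176.21: clothing & footwear, $50.00 or more → 6.5% → $11.45
Wool sweater $47.67: clothing & footwear, under $50.00 → 0% → $0.00
Snow pants $79.04: clothing & footwear, $50.00 or more → 6.5% → $5.14
Total tax = $6.05 + $5.13 + $0.44 + $0.98 + $0.79 + $1.66 + $1.04 + $11.45 + $5.14 = $32.68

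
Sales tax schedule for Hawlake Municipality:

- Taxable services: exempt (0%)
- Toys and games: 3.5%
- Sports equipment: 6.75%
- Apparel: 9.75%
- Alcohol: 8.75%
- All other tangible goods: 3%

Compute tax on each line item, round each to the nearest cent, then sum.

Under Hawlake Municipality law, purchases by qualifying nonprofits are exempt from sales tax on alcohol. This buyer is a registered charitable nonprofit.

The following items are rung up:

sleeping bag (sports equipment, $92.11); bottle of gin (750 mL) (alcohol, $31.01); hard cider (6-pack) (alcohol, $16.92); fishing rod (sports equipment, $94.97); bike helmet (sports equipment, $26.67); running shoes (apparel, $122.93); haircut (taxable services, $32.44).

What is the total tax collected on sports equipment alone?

$14.43

Sleeping bag $92.11: sports equipment → 6.75% → $6.22
Fishing rod $94.97: sports equipment → 6.75% → $6.41
Bike helmet $26.67: sports equipment → 6.75% → $1.80
Tax on sports equipment = $6.22 + $6.41 + $1.80 = $14.43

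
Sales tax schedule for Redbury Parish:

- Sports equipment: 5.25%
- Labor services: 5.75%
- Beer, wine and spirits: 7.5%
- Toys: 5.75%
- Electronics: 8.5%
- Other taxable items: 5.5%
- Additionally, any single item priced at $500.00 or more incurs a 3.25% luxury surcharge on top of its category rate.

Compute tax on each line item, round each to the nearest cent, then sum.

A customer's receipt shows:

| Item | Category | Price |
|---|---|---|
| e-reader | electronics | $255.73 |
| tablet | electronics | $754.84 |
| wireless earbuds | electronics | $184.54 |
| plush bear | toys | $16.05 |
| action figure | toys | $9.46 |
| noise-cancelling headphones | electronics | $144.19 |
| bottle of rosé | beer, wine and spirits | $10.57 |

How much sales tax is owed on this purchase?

E-reader $255.73: electronics → 8.5% → $21.74
Tablet $754.84: electronics → 8.5% + 3.25% surcharge = 11.75% → $88.69
Wireless earbuds $184.54: electronics → 8.5% → $15.69
Plush bear $16.05: toys → 5.75% → $0.92
Action figure $9.46: toys → 5.75% → $0.54
Noise-cancelling headphones $144.19: electronics → 8.5% → $12.26
Bottle of rosé $10.57: beer, wine and spirits → 7.5% → $0.79
Total tax = $21.74 + $88.69 + $15.69 + $0.92 + $0.54 + $12.26 + $0.79 = $140.63

$140.63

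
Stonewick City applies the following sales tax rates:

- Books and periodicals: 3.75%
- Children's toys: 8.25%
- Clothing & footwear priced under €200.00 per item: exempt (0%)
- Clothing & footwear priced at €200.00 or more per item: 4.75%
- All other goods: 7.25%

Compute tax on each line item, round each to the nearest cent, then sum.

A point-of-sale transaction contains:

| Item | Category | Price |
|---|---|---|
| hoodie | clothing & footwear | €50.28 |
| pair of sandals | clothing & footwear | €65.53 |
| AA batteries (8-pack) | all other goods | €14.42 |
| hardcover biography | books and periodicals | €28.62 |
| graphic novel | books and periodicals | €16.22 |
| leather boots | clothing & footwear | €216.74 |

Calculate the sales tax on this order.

€13.03

Hoodie €50.28: clothing & footwear, under €200.00 → 0% → €0.00
Pair of sandals €65.53: clothing & footwear, under €200.00 → 0% → €0.00
AA batteries (8-pack) €14.42: all other goods → 7.25% → €1.05
Hardcover biography €28.62: books and periodicals → 3.75% → €1.07
Graphic novel €16.22: books and periodicals → 3.75% → €0.61
Leather boots €216.74: clothing & footwear, €200.00 or more → 4.75% → €10.30
Total tax = €1.05 + €1.07 + €0.61 + €10.30 = €13.03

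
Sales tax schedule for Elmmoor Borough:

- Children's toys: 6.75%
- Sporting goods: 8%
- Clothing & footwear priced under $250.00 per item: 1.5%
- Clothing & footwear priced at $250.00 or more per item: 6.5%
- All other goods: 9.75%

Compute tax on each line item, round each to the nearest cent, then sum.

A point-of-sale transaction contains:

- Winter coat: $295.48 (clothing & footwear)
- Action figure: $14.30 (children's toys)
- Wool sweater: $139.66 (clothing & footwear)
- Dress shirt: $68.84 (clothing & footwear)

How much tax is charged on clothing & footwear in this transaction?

$22.33

Winter coat $295.48: clothing & footwear, $250.00 or more → 6.5% → $19.21
Wool sweater $139.66: clothing & footwear, under $250.00 → 1.5% → $2.09
Dress shirt $68.84: clothing & footwear, under $250.00 → 1.5% → $1.03
Tax on clothing & footwear = $19.21 + $2.09 + $1.03 = $22.33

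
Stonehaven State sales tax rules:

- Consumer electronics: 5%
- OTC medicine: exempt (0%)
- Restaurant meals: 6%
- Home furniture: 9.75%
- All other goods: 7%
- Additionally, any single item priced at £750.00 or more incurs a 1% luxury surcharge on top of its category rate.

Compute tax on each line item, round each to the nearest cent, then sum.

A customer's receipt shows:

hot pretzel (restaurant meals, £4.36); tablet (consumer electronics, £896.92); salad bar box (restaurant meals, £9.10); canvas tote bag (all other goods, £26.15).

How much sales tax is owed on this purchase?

Hot pretzel £4.36: restaurant meals → 6% → £0.26
Tablet £896.92: consumer electronics → 5% + 1% surcharge = 6% → £53.82
Salad bar box £9.10: restaurant meals → 6% → £0.55
Canvas tote bag £26.15: all other goods → 7% → £1.83
Total tax = £0.26 + £53.82 + £0.55 + £1.83 = £56.46

£56.46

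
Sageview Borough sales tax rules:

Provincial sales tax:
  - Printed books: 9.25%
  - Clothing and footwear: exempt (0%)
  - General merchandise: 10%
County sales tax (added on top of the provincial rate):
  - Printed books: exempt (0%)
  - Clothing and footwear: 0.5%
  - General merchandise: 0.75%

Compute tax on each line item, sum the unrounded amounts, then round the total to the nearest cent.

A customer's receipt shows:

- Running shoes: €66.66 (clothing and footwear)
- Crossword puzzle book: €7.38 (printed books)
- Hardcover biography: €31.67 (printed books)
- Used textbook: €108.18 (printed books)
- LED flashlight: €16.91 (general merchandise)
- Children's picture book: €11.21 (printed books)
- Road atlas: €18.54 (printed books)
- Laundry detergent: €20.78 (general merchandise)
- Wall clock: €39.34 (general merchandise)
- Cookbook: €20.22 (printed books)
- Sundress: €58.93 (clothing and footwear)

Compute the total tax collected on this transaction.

Running shoes €66.66: clothing and footwear → 0% + 0.5% county = 0.5% → €0.3333
Crossword puzzle book €7.38: printed books → 9.25% + 0% county = 9.25% → €0.68265
Hardcover biography €31.67: printed books → 9.25% + 0% county = 9.25% → €2.929475
Used textbook €108.18: printed books → 9.25% + 0% county = 9.25% → €10.00665
LED flashlight €16.91: general merchandise → 10% + 0.75% county = 10.75% → €1.817825
Children's picture book €11.21: printed books → 9.25% + 0% county = 9.25% → €1.036925
Road atlas €18.54: printed books → 9.25% + 0% county = 9.25% → €1.71495
Laundry detergent €20.78: general merchandise → 10% + 0.75% county = 10.75% → €2.23385
Wall clock €39.34: general merchandise → 10% + 0.75% county = 10.75% → €4.22905
Cookbook €20.22: printed books → 9.25% + 0% county = 9.25% → €1.87035
Sundress €58.93: clothing and footwear → 0% + 0.5% county = 0.5% → €0.29465
Unrounded tax sum = €27.149675 → €27.15

€27.15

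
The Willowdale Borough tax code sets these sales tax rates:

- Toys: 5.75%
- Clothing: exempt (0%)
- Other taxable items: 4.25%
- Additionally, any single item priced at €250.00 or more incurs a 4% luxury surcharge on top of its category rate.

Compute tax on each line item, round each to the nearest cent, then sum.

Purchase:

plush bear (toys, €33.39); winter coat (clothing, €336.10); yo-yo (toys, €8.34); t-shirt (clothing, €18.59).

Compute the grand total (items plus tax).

€412.26

Plush bear €33.39: toys → 5.75% → €1.92
Winter coat €336.10: clothing → 0% + 4% surcharge = 4% → €13.44
Yo-yo €8.34: toys → 5.75% → €0.48
T-shirt €18.59: clothing → 0% → €0.00
Subtotal = €396.42; tax = €15.84; total due = €412.26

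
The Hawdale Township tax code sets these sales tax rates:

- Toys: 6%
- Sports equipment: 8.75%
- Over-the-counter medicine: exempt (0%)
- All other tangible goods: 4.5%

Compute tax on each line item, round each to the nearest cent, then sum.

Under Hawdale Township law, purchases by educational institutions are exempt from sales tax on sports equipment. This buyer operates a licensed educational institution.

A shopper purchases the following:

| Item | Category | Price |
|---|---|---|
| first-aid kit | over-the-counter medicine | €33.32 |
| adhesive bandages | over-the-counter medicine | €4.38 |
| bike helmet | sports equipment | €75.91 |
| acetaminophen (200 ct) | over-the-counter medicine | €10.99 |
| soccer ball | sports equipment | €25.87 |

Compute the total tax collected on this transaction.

€0.00

First-aid kit €33.32: over-the-counter medicine → 0% → €0.00
Adhesive bandages €4.38: over-the-counter medicine → 0% → €0.00
Bike helmet €75.91: sports equipment, buyer-exempt → 0% → €0.00
Acetaminophen (200 ct) €10.99: over-the-counter medicine → 0% → €0.00
Soccer ball €25.87: sports equipment, buyer-exempt → 0% → €0.00
Total tax = €0.00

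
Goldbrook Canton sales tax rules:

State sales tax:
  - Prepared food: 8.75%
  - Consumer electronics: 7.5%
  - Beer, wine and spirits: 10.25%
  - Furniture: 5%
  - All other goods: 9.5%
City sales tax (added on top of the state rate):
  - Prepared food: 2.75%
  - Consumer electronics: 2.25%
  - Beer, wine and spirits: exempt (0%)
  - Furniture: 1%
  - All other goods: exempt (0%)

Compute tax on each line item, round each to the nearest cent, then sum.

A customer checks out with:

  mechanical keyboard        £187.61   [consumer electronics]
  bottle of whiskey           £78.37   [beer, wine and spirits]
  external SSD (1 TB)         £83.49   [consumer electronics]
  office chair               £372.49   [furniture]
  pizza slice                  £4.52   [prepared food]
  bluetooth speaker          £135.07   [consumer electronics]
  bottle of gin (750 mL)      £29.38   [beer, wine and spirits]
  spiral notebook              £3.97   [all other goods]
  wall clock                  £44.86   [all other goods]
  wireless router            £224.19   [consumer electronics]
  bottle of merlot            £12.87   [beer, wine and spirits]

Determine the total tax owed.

£101.33

Mechanical keyboard £187.61: consumer electronics → 7.5% + 2.25% city = 9.75% → £18.29
Bottle of whiskey £78.37: beer, wine and spirits → 10.25% + 0% city = 10.25% → £8.03
External SSD (1 TB) £83.49: consumer electronics → 7.5% + 2.25% city = 9.75% → £8.14
Office chair £372.49: furniture → 5% + 1% city = 6% → £22.35
Pizza slice £4.52: prepared food → 8.75% + 2.75% city = 11.5% → £0.52
Bluetooth speaker £135.07: consumer electronics → 7.5% + 2.25% city = 9.75% → £13.17
Bottle of gin (750 mL) £29.38: beer, wine and spirits → 10.25% + 0% city = 10.25% → £3.01
Spiral notebook £3.97: all other goods → 9.5% + 0% city = 9.5% → £0.38
Wall clock £44.86: all other goods → 9.5% + 0% city = 9.5% → £4.26
Wireless router £224.19: consumer electronics → 7.5% + 2.25% city = 9.75% → £21.86
Bottle of merlot £12.87: beer, wine and spirits → 10.25% + 0% city = 10.25% → £1.32
Total tax = £18.29 + £8.03 + £8.14 + £22.35 + £0.52 + £13.17 + £3.01 + £0.38 + £4.26 + £21.86 + £1.32 = £101.33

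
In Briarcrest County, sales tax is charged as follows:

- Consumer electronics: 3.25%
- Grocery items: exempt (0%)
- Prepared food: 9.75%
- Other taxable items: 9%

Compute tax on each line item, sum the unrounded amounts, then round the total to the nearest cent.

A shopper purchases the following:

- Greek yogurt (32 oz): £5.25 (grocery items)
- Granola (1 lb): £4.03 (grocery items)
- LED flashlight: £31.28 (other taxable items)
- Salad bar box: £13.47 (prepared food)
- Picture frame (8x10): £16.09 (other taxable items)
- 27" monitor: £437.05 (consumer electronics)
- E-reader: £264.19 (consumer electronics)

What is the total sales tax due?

£28.37

Greek yogurt (32 oz) £5.25: grocery items → 0% → £0.00
Granola (1 lb) £4.03: grocery items → 0% → £0.00
LED flashlight £31.28: other taxable items → 9% → £2.8152
Salad bar box £13.47: prepared food → 9.75% → £1.313325
Picture frame (8x10) £16.09: other taxable items → 9% → £1.4481
27" monitor £437.05: consumer electronics → 3.25% → £14.204125
E-reader £264.19: consumer electronics → 3.25% → £8.586175
Unrounded tax sum = £28.366925 → £28.37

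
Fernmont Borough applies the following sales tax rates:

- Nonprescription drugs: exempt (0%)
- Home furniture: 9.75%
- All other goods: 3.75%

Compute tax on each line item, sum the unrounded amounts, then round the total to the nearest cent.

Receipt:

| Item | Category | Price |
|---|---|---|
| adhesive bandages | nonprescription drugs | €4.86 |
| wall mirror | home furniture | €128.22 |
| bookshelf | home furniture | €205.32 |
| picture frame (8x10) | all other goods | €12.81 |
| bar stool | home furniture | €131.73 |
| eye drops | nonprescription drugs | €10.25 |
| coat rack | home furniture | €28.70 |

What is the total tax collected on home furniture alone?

Wall mirror €128.22: home furniture → 9.75% → €12.50145
Bookshelf €205.32: home furniture → 9.75% → €20.0187
Bar stool €131.73: home furniture → 9.75% → €12.843675
Coat rack €28.70: home furniture → 9.75% → €2.79825
Tax on home furniture: unrounded sum = €48.162075 → €48.16

€48.16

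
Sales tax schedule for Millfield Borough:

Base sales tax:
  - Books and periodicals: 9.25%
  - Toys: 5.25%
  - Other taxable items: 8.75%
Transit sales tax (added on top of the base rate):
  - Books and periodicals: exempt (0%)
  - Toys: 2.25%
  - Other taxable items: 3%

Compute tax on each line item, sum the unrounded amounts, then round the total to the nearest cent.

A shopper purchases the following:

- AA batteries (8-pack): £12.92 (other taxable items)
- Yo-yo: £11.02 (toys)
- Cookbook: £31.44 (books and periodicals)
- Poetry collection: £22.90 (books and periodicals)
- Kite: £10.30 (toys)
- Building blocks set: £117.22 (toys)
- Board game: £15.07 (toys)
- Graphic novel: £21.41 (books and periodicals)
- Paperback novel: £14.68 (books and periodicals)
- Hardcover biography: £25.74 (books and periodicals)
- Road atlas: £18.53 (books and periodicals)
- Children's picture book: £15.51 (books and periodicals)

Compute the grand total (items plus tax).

£343.67

AA batteries (8-pack) £12.92: other taxable items → 8.75% + 3% transit = 11.75% → £1.5181
Yo-yo £11.02: toys → 5.25% + 2.25% transit = 7.5% → £0.8265
Cookbook £31.44: books and periodicals → 9.25% + 0% transit = 9.25% → £2.9082
Poetry collection £22.90: books and periodicals → 9.25% + 0% transit = 9.25% → £2.11825
Kite £10.30: toys → 5.25% + 2.25% transit = 7.5% → £0.7725
Building blocks set £117.22: toys → 5.25% + 2.25% transit = 7.5% → £8.7915
Board game £15.07: toys → 5.25% + 2.25% transit = 7.5% → £1.13025
Graphic novel £21.41: books and periodicals → 9.25% + 0% transit = 9.25% → £1.980425
Paperback novel £14.68: books and periodicals → 9.25% + 0% transit = 9.25% → £1.3579
Hardcover biography £25.74: books and periodicals → 9.25% + 0% transit = 9.25% → £2.38095
Road atlas £18.53: books and periodicals → 9.25% + 0% transit = 9.25% → £1.714025
Children's picture book £15.51: books and periodicals → 9.25% + 0% transit = 9.25% → £1.434675
Subtotal = £316.74; unrounded tax = £26.933275 → £26.93; total due = £343.67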